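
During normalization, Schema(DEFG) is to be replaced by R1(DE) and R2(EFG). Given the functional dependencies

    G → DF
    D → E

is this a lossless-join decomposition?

No

Common attributes: R1 ∩ R2 = {E}.
No dependency enlarges {E}, so (E)⁺ = {E}.
The closure contains neither all of R1 = {DE} nor all of R2 = {EFG}, so the common attributes are not a superkey of either fragment. The join is lossy.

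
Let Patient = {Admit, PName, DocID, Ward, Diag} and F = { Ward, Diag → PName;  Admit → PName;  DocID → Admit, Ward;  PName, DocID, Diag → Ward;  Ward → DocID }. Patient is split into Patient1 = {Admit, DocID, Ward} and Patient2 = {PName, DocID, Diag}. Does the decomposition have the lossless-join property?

Common attributes: Patient1 ∩ Patient2 = {DocID}.
Closure of {DocID}: DocID → Admit, Ward applies, adding Admit, Ward; Admit → PName applies, adding PName. So (DocID)⁺ = {Admit, PName, DocID, Ward}.
This closure contains every attribute of Patient1, so Patient1 ∩ Patient2 → Patient1. The join is lossless.

Yes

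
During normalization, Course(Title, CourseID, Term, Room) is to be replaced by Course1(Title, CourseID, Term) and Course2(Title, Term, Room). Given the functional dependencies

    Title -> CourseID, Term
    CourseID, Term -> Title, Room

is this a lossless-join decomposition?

Common attributes: Course1 ∩ Course2 = {Title, Term}.
Closure of {Title, Term}: Title → CourseID, Term applies, adding CourseID; CourseID, Term → Title, Room applies, adding Room. So (Title, Term)⁺ = {Title, CourseID, Term, Room}.
This closure contains every attribute of Course1, so Course1 ∩ Course2 → Course1. The join is lossless.

Yes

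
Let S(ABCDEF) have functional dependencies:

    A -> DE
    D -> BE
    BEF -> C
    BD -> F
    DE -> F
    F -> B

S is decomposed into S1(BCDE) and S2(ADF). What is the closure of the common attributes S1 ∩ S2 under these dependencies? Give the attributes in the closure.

BCDEF

S1 ∩ S2 = {D}.
D → BE applies, adding BE
BD → F applies, adding F
BEF → C applies, adding C
Closure: {BCDEF}.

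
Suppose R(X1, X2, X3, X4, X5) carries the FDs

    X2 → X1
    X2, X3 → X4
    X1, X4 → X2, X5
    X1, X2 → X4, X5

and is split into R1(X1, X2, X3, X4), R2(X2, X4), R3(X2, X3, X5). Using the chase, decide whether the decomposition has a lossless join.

Yes

Chase test. Columns are X1, X2, X3, X4, X5; row i has aⱼ where attribute j ∈ Ri, else bᵢⱼ.
Initial tableau (one row per fragment):
  row 1: a1 a2 a3 a4 b15
  row 2: b21 a2 b23 a4 b25
  row 3: b31 a2 a3 b34 a5
Rows 1 and 2 agree on X2; apply X2→X1 and equate their X1 entries.
Rows 1 and 3 agree on X2; apply X2→X1 and equate their X1 entries.
Rows 1 and 3 agree on X2, X3; apply X2, X3→X4 and equate their X4 entries.
Rows 1 and 2 agree on X1, X4; apply X1, X4→X2, X5 and equate their X2, X5 entries.
Rows 1 and 3 agree on X1, X4; apply X1, X4→X2, X5 and equate their X2, X5 entries.
Row 1 is now all distinguished symbols — the join is lossless.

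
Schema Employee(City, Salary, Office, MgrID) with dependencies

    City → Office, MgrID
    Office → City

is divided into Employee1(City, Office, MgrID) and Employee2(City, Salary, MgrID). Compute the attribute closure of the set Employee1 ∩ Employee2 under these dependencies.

Employee1 ∩ Employee2 = {City, MgrID}.
City → Office, MgrID applies, adding Office
Closure: {City, Office, MgrID}.

City, Office, MgrID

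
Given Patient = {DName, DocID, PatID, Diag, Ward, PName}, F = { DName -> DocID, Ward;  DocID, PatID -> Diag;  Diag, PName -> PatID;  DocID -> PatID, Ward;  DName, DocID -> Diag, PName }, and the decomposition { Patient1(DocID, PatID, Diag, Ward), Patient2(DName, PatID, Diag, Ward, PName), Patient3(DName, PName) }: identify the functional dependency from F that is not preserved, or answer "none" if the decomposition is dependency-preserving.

DName -> DocID, Ward

Check DName → DocID, Ward: no single fragment contains all of {DName, DocID, Ward}, and the restricted closure of {DName} across the fragments never reaches {DocID, Ward}.
DocID, PatID → Diag is preserved.
Diag, PName → PatID is preserved.
DocID → PatID, Ward is preserved.
DName, DocID → Diag, PName is preserved.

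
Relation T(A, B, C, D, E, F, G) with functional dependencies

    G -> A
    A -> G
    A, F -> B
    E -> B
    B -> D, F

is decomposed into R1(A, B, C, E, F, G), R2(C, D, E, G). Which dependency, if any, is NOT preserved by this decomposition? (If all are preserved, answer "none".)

B -> D, F

Check B → D, F: no single fragment contains all of {B, D, F}, and the restricted closure of {B} across the fragments never reaches {D, F}.
G → A is preserved.
A → G is preserved.
A, F → B is preserved.
E → B is preserved.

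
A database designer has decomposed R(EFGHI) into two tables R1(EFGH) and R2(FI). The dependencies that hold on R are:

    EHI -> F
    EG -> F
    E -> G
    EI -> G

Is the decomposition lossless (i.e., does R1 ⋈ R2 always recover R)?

Common attributes: R1 ∩ R2 = {F}.
No dependency enlarges {F}, so (F)⁺ = {F}.
The closure contains neither all of R1 = {EFGH} nor all of R2 = {FI}, so the common attributes are not a superkey of either fragment. The join is lossy.

No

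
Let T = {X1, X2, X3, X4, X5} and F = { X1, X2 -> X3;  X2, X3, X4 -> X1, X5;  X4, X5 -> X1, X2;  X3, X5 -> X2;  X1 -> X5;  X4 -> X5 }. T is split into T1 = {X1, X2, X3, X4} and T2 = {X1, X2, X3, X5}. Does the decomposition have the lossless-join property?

Common attributes: T1 ∩ T2 = {X1, X2, X3}.
Closure of {X1, X2, X3}: X1 → X5 applies, adding X5. So (X1, X2, X3)⁺ = {X1, X2, X3, X5}.
This closure contains every attribute of T2, so T1 ∩ T2 → T2. The join is lossless.

Yes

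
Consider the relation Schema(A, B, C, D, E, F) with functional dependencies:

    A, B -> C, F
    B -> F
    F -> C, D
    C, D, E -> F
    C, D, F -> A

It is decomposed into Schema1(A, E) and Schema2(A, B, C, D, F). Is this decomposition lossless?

No

Common attributes: Schema1 ∩ Schema2 = {A}.
No dependency enlarges {A}, so (A)⁺ = {A}.
The closure contains neither all of Schema1 = {A, E} nor all of Schema2 = {A, B, C, D, F}, so the common attributes are not a superkey of either fragment. The join is lossy.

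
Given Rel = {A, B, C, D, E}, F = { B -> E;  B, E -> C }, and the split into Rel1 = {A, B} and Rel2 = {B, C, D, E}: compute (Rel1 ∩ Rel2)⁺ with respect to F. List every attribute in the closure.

Rel1 ∩ Rel2 = {B}.
B → E applies, adding E
B, E → C applies, adding C
Closure: {B, C, E}.

B, C, E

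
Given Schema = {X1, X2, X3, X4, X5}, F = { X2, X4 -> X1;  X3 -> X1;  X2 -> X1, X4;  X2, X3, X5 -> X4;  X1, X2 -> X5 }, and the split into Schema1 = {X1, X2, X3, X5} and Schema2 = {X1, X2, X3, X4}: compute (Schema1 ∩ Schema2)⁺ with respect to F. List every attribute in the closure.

Schema1 ∩ Schema2 = {X1, X2, X3}.
X2 → X1, X4 applies, adding X4
X1, X2 → X5 applies, adding X5
Closure: {X1, X2, X3, X4, X5}.

X1, X2, X3, X4, X5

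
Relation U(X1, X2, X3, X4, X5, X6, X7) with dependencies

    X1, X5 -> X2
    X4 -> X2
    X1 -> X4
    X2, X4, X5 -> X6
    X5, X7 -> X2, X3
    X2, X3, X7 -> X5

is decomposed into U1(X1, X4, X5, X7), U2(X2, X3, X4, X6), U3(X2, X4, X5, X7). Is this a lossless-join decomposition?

Chase test. Columns are X1, X2, X3, X4, X5, X6, X7; row i has aⱼ where attribute j ∈ Ui, else bᵢⱼ.
Initial tableau (one row per fragment):
  row 1: a1 b12 b13 a4 a5 b16 a7
  row 2: b21 a2 a3 a4 b25 a6 b27
  row 3: b31 a2 b33 a4 a5 b36 a7
Rows 1 and 2 agree on X4; apply X4→X2 and equate their X2 entries.
Rows 1 and 3 agree on X2, X4, X5; apply X2, X4, X5→X6 and equate their X6 entries.
Rows 1 and 3 agree on X5, X7; apply X5, X7→X2, X3 and equate their X2, X3 entries.
No row becomes fully distinguished — the join is lossy.

No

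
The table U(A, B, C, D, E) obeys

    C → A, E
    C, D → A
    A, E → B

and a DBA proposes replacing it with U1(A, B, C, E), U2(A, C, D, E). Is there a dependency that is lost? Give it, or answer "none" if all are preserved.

C → A, E lies within U1.
C, D → A lies within U2.
A, E → B lies within U1.
Every dependency is enforceable on the fragments, so the decomposition is dependency-preserving.

none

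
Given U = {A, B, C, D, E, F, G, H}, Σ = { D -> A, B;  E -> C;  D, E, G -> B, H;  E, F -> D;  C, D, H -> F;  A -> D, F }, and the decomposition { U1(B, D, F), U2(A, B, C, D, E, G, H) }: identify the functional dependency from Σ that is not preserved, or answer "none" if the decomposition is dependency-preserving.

E, F -> D

Check E, F → D: no single fragment contains all of {D, E, F}, and the restricted closure of {E, F} across the fragments never reaches {D}.
D → A, B is preserved.
E → C is preserved.
D, E, G → B, H is preserved.
C, D, H → F is preserved.
A → D, F is preserved.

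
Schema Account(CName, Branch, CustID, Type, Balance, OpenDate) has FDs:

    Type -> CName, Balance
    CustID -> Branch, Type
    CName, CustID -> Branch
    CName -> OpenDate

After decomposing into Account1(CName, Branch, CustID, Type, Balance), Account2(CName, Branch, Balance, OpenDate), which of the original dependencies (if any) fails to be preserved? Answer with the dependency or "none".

Type → CName, Balance lies within Account1.
CustID → Branch, Type lies within Account1.
CName, CustID → Branch lies within Account1.
CName → OpenDate lies within Account2.
Every dependency is enforceable on the fragments, so the decomposition is dependency-preserving.

none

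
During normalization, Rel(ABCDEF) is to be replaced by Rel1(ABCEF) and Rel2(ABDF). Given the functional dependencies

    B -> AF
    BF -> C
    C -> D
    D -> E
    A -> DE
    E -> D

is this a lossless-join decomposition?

Yes

Common attributes: Rel1 ∩ Rel2 = {ABF}.
Closure of {ABF}: BF → C applies, adding C; C → D applies, adding D; D → E applies, adding E. So (ABF)⁺ = {ABCDEF}.
This closure contains every attribute of Rel1, so Rel1 ∩ Rel2 → Rel1. The join is lossless.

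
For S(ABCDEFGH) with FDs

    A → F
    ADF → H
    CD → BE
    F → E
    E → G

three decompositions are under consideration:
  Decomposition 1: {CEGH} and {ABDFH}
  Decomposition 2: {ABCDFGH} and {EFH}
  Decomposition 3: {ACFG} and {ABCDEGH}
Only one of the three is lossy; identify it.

Decomposition 1: common = {H}, closure = {H} → lossy.
Decomposition 2: common = {FH}, closure = {EFGH} → lossless.
Decomposition 3: common = {ACG}, closure = {ACEFG} → lossless.

Decomposition 1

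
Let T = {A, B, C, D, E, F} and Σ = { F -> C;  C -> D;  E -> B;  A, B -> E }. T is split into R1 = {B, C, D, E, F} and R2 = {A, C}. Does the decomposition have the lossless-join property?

No

Common attributes: R1 ∩ R2 = {C}.
Closure of {C}: C → D applies, adding D. So (C)⁺ = {C, D}.
The closure contains neither all of R1 = {B, C, D, E, F} nor all of R2 = {A, C}, so the common attributes are not a superkey of either fragment. The join is lossy.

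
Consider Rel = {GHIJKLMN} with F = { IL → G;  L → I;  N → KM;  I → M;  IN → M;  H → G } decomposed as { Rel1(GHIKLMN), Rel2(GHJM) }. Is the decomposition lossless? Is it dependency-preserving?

Lossless test: (GHM)⁺ = {GHM}, which is a superkey of neither fragment — lossy.
Dependency preservation: every FD's attributes lie within a single fragment, so each can be enforced locally — preserved.

lossy but dependency-preserving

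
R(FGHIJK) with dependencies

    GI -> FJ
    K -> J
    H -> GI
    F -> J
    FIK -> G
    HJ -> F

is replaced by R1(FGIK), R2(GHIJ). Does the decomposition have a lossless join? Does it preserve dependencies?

Lossless test: (GI)⁺ = {FGIJ}, which is a superkey of neither fragment — lossy.
Dependency preservation: the restricted closure of {K} across the fragments never reaches {J}, so K → J cannot be enforced without a join — not preserved.

lossy and not dependency-preserving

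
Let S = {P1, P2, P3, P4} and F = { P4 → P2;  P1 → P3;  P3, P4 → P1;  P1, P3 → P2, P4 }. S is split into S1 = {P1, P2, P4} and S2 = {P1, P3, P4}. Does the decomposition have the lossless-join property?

Yes

Common attributes: S1 ∩ S2 = {P1, P4}.
Closure of {P1, P4}: P4 → P2 applies, adding P2; P1 → P3 applies, adding P3. So (P1, P4)⁺ = {P1, P2, P3, P4}.
This closure contains every attribute of S1, so S1 ∩ S2 → S1. The join is lossless.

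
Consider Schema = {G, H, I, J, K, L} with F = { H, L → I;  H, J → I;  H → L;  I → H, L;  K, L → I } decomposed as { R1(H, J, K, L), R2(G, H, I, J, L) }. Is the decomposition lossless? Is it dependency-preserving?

Lossless test: (H, J, L)⁺ = {H, I, J, L}, which is a superkey of neither fragment — lossy.
Dependency preservation: K, L → I is not contained in any single fragment, but the restricted closure of its left-hand side across the fragments still reaches the right-hand side; the remaining FDs each lie inside some fragment. All dependencies are preserved.

lossy but dependency-preserving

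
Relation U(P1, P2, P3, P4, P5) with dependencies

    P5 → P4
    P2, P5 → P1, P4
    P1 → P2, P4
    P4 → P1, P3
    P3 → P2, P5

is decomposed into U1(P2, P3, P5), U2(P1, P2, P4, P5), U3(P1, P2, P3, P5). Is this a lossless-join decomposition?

Chase test. Columns are P1, P2, P3, P4, P5; row i has aⱼ where attribute j ∈ Ui, else bᵢⱼ.
Initial tableau (one row per fragment):
  row 1: b11 a2 a3 b14 a5
  row 2: a1 a2 b23 a4 a5
  row 3: a1 a2 a3 b34 a5
Rows 1 and 2 agree on P5; apply P5→P4 and equate their P4 entries.
Rows 1 and 3 agree on P5; apply P5→P4 and equate their P4 entries.
Rows 1 and 2 agree on P2, P5; apply P2, P5→P1, P4 and equate their P1, P4 entries.
Rows 1 and 2 agree on P4; apply P4→P1, P3 and equate their P1, P3 entries.
Row 1 is now all distinguished symbols — the join is lossless.

Yes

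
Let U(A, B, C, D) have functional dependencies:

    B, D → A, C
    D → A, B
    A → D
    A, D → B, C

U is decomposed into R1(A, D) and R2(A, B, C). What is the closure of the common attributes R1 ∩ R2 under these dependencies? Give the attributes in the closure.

A, B, C, D

R1 ∩ R2 = {A}.
A → D applies, adding D
A, D → B, C applies, adding B, C
Closure: {A, B, C, D}.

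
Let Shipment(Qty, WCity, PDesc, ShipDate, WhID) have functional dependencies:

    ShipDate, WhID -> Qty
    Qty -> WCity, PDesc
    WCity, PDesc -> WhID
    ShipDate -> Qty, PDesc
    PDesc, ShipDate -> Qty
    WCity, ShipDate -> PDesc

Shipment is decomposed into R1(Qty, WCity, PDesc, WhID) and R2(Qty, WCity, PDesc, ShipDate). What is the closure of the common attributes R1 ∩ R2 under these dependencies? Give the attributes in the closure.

Qty, WCity, PDesc, WhID

R1 ∩ R2 = {Qty, WCity, PDesc}.
WCity, PDesc → WhID applies, adding WhID
Closure: {Qty, WCity, PDesc, WhID}.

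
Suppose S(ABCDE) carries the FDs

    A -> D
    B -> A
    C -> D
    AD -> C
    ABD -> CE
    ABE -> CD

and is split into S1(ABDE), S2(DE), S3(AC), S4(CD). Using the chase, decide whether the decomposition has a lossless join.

Yes

Chase test. Columns are ABCDE; row i has aⱼ where attribute j ∈ Si, else bᵢⱼ.
Initial tableau (one row per fragment):
  row 1: a1 a2 b13 a4 a5
  row 2: b21 b22 b23 a4 a5
  row 3: a1 b32 a3 b34 b35
  row 4: b41 b42 a3 a4 b45
Rows 1 and 3 agree on A; apply A→D and equate their D entries.
Rows 1 and 3 agree on AD; apply AD→C and equate their C entries.
Row 1 is now all distinguished symbols — the join is lossless.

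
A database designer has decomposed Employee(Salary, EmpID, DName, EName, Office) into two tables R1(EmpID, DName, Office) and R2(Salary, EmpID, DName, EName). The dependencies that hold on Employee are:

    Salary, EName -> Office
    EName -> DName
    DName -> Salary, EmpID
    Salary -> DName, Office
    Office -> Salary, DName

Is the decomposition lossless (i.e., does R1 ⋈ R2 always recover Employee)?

Common attributes: R1 ∩ R2 = {EmpID, DName}.
Closure of {EmpID, DName}: DName → Salary, EmpID applies, adding Salary; Salary → DName, Office applies, adding Office. So (EmpID, DName)⁺ = {Salary, EmpID, DName, Office}.
This closure contains every attribute of R1, so R1 ∩ R2 → R1. The join is lossless.

Yes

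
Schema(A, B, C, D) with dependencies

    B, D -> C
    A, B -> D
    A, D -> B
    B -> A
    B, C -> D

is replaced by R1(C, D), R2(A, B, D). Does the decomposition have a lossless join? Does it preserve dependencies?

Lossless test: (D)⁺ = {D}, which is a superkey of neither fragment — lossy.
Dependency preservation: the restricted closure of {B, D} across the fragments never reaches {C}, so B, D → C cannot be enforced without a join — not preserved.

lossy and not dependency-preserving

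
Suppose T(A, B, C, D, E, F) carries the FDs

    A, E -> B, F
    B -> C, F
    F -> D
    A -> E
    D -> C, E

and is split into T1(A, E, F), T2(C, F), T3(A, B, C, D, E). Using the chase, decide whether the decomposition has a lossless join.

Chase test. Columns are A, B, C, D, E, F; row i has aⱼ where attribute j ∈ Ti, else bᵢⱼ.
Initial tableau (one row per fragment):
  row 1: a1 b12 b13 b14 a5 a6
  row 2: b21 b22 a3 b24 b25 a6
  row 3: a1 a2 a3 a4 a5 b36
Rows 1 and 3 agree on A, E; apply A, E→B, F and equate their B, F entries.
Rows 1 and 3 agree on B; apply B→C, F and equate their C, F entries.
Rows 1 and 2 agree on F; apply F→D and equate their D entries.
Rows 1 and 3 agree on F; apply F→D and equate their D entries.
Rows 1 and 2 agree on D; apply D→C, E and equate their C, E entries.
Row 1 is now all distinguished symbols — the join is lossless.

Yes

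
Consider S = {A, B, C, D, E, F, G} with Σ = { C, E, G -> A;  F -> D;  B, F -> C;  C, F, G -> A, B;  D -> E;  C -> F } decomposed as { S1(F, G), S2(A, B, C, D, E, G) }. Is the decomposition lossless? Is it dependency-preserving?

lossy and not dependency-preserving

Lossless test: (G)⁺ = {G}, which is a superkey of neither fragment — lossy.
Dependency preservation: the restricted closure of {F} across the fragments never reaches {D}, so F → D cannot be enforced without a join — not preserved.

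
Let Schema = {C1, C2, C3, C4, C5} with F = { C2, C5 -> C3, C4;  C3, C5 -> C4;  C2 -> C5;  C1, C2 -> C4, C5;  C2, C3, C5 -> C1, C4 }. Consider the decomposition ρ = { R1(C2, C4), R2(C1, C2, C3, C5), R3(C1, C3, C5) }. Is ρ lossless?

Yes

Chase test. Columns are C1, C2, C3, C4, C5; row i has aⱼ where attribute j ∈ Ri, else bᵢⱼ.
Initial tableau (one row per fragment):
  row 1: b11 a2 b13 a4 b15
  row 2: a1 a2 a3 b24 a5
  row 3: a1 b32 a3 b34 a5
Rows 2 and 3 agree on C3, C5; apply C3, C5→C4 and equate their C4 entries.
Rows 1 and 2 agree on C2; apply C2→C5 and equate their C5 entries.
Rows 1 and 2 agree on C2, C5; apply C2, C5→C3, C4 and equate their C3, C4 entries.
Rows 1 and 2 agree on C2, C3, C5; apply C2, C3, C5→C1, C4 and equate their C1, C4 entries.
Row 1 is now all distinguished symbols — the join is lossless.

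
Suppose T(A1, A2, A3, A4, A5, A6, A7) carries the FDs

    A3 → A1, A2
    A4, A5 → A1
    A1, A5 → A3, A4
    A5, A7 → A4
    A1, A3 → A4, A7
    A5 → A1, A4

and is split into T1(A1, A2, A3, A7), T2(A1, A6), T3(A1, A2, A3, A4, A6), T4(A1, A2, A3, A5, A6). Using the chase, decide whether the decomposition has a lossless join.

Yes

Chase test. Columns are A1, A2, A3, A4, A5, A6, A7; row i has aⱼ where attribute j ∈ Ti, else bᵢⱼ.
Initial tableau (one row per fragment):
  row 1: a1 a2 a3 b14 b15 b16 a7
  row 2: a1 b22 b23 b24 b25 a6 b27
  row 3: a1 a2 a3 a4 b35 a6 b37
  row 4: a1 a2 a3 b44 a5 a6 b47
Rows 1 and 3 agree on A1, A3; apply A1, A3→A4, A7 and equate their A4, A7 entries.
Rows 1 and 4 agree on A1, A3; apply A1, A3→A4, A7 and equate their A4, A7 entries.
Row 4 is now all distinguished symbols — the join is lossless.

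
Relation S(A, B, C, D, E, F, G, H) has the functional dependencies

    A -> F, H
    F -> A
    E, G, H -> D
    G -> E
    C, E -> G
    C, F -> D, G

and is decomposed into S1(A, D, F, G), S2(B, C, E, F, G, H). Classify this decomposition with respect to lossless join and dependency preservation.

Lossless test: (F, G)⁺ = {A, D, E, F, G, H}, which contains all of one fragment — lossless.
Dependency preservation: the restricted closure of {E, G, H} across the fragments never reaches {D}, so E, G, H → D cannot be enforced without a join — not preserved.

lossless but not dependency-preserving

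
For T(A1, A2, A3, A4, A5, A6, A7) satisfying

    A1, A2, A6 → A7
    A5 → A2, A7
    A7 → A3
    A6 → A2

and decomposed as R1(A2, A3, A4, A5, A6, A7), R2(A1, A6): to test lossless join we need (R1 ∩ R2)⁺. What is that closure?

A2, A6

R1 ∩ R2 = {A6}.
A6 → A2 applies, adding A2
Closure: {A2, A6}.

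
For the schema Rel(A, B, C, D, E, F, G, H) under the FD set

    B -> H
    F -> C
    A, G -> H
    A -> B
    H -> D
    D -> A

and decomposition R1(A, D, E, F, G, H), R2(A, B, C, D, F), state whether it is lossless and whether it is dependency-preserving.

Lossless test: (A, D, F)⁺ = {A, B, C, D, F, H}, which contains all of one fragment — lossless.
Dependency preservation: B → H is not contained in any single fragment, but the restricted closure of its left-hand side across the fragments still reaches the right-hand side; the remaining FDs each lie inside some fragment. All dependencies are preserved.

lossless and dependency-preserving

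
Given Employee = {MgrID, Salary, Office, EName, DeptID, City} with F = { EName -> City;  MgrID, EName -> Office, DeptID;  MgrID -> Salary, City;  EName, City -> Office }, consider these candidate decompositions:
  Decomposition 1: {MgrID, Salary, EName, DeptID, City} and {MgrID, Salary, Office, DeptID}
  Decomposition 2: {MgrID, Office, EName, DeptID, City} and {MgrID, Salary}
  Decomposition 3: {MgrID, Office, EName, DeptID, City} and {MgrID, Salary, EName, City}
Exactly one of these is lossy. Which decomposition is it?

Decomposition 1

Decomposition 1: common = {MgrID, Salary, DeptID}, closure = {MgrID, Salary, DeptID, City} → lossy.
Decomposition 2: common = {MgrID}, closure = {MgrID, Salary, City} → lossless.
Decomposition 3: common = {MgrID, EName, City}, closure = {MgrID, Salary, Office, EName, DeptID, City} → lossless.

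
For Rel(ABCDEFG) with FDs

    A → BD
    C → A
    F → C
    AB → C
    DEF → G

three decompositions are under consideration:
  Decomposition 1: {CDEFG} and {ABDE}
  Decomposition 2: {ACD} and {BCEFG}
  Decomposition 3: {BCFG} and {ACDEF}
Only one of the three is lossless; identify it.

Decomposition 1: common = {DE}, closure = {DE} → lossy.
Decomposition 2: common = {C}, closure = {ABCD} → lossless.
Decomposition 3: common = {CF}, closure = {ABCDF} → lossy.

Decomposition 2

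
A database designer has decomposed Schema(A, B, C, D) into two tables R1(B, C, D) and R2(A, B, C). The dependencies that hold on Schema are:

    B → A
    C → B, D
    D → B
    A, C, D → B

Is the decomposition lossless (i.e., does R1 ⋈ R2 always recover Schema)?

Common attributes: R1 ∩ R2 = {B, C}.
Closure of {B, C}: B → A applies, adding A; C → B, D applies, adding D. So (B, C)⁺ = {A, B, C, D}.
This closure contains every attribute of R1, so R1 ∩ R2 → R1. The join is lossless.

Yes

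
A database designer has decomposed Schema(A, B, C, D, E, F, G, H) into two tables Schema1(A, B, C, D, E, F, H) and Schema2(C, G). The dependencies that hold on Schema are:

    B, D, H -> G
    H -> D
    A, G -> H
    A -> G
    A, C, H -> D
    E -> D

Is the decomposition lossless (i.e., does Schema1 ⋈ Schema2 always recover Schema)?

No

Common attributes: Schema1 ∩ Schema2 = {C}.
No dependency enlarges {C}, so (C)⁺ = {C}.
The closure contains neither all of Schema1 = {A, B, C, D, E, F, H} nor all of Schema2 = {C, G}, so the common attributes are not a superkey of either fragment. The join is lossy.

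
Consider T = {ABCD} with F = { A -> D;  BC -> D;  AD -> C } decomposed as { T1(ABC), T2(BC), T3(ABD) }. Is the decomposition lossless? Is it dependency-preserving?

lossless but not dependency-preserving

Lossless test (chase): Rows 1 and 3 agree on A; apply A→D and equate their D entries. Rows 1 and 2 agree on BC; apply BC→D and equate their D entries. Rows 1 and 3 agree on AD; apply AD→C and equate their C entries. Row 1 is now all distinguished symbols — the join is lossless.
Dependency preservation: the restricted closure of {BC} across the fragments never reaches {D}, so BC → D cannot be enforced without a join — not preserved.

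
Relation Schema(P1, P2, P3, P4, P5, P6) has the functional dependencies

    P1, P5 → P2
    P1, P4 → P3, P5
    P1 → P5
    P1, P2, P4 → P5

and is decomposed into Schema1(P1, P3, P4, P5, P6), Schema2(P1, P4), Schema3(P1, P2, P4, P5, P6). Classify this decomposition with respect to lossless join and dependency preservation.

lossless and dependency-preserving

Lossless test (chase): Rows 1 and 3 agree on P1, P5; apply P1, P5→P2 and equate their P2 entries. Rows 1 and 2 agree on P1, P4; apply P1, P4→P3, P5 and equate their P3, P5 entries. Rows 1 and 3 agree on P1, P4; apply P1, P4→P3, P5 and equate their P3, P5 entries. Rows 1 and 2 agree on P1, P5; apply P1, P5→P2 and equate their P2 entries. Row 1 is now all distinguished symbols — the join is lossless.
Dependency preservation: every FD's attributes lie within a single fragment, so each can be enforced locally — preserved.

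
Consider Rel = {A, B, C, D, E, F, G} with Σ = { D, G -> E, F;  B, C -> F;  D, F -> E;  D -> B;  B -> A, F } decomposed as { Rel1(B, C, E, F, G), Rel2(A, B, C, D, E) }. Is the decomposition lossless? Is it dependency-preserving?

lossy but dependency-preserving

Lossless test: (B, C, E)⁺ = {A, B, C, E, F}, which is a superkey of neither fragment — lossy.
Dependency preservation: D, G → E, F; D, F → E; B → A, F are not contained in any single fragment, but the restricted closure of each left-hand side across the fragments still reaches the right-hand side; the remaining FDs each lie inside some fragment. All dependencies are preserved.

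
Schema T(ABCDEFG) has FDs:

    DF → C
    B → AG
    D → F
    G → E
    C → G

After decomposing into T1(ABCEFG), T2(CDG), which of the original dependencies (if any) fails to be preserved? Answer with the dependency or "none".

Check D → F: no single fragment contains all of {DF}, and the restricted closure of {D} across the fragments never reaches {F}.
DF → C is preserved.
B → AG is preserved.
G → E is preserved.
C → G is preserved.

D → F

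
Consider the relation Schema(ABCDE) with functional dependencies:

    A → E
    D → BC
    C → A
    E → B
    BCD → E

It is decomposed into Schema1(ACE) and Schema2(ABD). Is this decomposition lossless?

No

Common attributes: Schema1 ∩ Schema2 = {A}.
Closure of {A}: A → E applies, adding E; E → B applies, adding B. So (A)⁺ = {ABE}.
The closure contains neither all of Schema1 = {ACE} nor all of Schema2 = {ABD}, so the common attributes are not a superkey of either fragment. The join is lossy.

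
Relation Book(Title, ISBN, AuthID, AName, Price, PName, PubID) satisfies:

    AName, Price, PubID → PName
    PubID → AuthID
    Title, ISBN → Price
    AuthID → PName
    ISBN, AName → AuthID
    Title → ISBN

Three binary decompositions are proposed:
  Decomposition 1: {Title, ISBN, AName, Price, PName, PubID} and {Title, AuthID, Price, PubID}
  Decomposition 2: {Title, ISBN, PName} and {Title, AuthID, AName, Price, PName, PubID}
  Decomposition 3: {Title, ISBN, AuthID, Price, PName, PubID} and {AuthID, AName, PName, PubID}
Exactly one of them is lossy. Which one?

Decomposition 3

Decomposition 1: common = {Title, Price, PubID}, closure = {Title, ISBN, AuthID, Price, PName, PubID} → lossless.
Decomposition 2: common = {Title, PName}, closure = {Title, ISBN, Price, PName} → lossless.
Decomposition 3: common = {AuthID, PName, PubID}, closure = {AuthID, PName, PubID} → lossy.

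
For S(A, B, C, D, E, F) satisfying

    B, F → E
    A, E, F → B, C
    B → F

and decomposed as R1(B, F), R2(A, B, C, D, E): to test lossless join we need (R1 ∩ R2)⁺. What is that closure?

R1 ∩ R2 = {B}.
B → F applies, adding F
B, F → E applies, adding E
Closure: {B, E, F}.

B, E, F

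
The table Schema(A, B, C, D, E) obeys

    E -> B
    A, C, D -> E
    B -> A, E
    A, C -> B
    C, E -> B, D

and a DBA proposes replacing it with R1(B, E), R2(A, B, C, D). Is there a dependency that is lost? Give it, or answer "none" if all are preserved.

none

E → B lies within R1.
A, C, D → E: restricted closure across fragments reaches E.
B → A, E: restricted closure across fragments reaches A, E.
A, C → B lies within R2.
C, E → B, D: restricted closure across fragments reaches B, D.
Every dependency is enforceable on the fragments, so the decomposition is dependency-preserving.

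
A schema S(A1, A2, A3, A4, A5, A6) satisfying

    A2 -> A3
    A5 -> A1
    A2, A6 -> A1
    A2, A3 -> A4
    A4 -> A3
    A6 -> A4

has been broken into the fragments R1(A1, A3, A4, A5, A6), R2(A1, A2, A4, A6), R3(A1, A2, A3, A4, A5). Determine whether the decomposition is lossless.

Chase test. Columns are A1, A2, A3, A4, A5, A6; row i has aⱼ where attribute j ∈ Ri, else bᵢⱼ.
Initial tableau (one row per fragment):
  row 1: a1 b12 a3 a4 a5 a6
  row 2: a1 a2 b23 a4 b25 a6
  row 3: a1 a2 a3 a4 a5 b36
Rows 2 and 3 agree on A2; apply A2→A3 and equate their A3 entries.
No row becomes fully distinguished — the join is lossy.

No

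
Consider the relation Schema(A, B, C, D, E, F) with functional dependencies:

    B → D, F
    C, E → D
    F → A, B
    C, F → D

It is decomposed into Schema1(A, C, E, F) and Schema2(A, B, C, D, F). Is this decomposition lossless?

Yes

Common attributes: Schema1 ∩ Schema2 = {A, C, F}.
Closure of {A, C, F}: F → A, B applies, adding B; C, F → D applies, adding D. So (A, C, F)⁺ = {A, B, C, D, F}.
This closure contains every attribute of Schema2, so Schema1 ∩ Schema2 → Schema2. The join is lossless.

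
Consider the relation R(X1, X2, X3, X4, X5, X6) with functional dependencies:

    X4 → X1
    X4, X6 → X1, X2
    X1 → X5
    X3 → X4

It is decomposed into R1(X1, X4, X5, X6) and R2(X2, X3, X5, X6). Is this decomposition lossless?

No

Common attributes: R1 ∩ R2 = {X5, X6}.
No dependency enlarges {X5, X6}, so (X5, X6)⁺ = {X5, X6}.
The closure contains neither all of R1 = {X1, X4, X5, X6} nor all of R2 = {X2, X3, X5, X6}, so the common attributes are not a superkey of either fragment. The join is lossy.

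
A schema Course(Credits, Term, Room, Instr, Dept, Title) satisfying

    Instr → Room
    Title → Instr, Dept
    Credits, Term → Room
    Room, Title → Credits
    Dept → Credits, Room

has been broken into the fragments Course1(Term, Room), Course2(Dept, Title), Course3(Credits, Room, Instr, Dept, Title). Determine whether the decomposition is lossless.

Chase test. Columns are Credits, Term, Room, Instr, Dept, Title; row i has aⱼ where attribute j ∈ Coursei, else bᵢⱼ.
Initial tableau (one row per fragment):
  row 1: b11 a2 a3 b14 b15 b16
  row 2: b21 b22 b23 b24 a5 a6
  row 3: a1 b32 a3 a4 a5 a6
Rows 2 and 3 agree on Title; apply Title→Instr, Dept and equate their Instr, Dept entries.
Rows 2 and 3 agree on Dept; apply Dept→Credits, Room and equate their Credits, Room entries.
No row becomes fully distinguished — the join is lossy.

No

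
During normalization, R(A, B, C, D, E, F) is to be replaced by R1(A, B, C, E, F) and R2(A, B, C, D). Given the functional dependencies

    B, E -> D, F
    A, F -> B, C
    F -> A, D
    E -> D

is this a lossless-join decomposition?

Common attributes: R1 ∩ R2 = {A, B, C}.
No dependency enlarges {A, B, C}, so (A, B, C)⁺ = {A, B, C}.
The closure contains neither all of R1 = {A, B, C, E, F} nor all of R2 = {A, B, C, D}, so the common attributes are not a superkey of either fragment. The join is lossy.

No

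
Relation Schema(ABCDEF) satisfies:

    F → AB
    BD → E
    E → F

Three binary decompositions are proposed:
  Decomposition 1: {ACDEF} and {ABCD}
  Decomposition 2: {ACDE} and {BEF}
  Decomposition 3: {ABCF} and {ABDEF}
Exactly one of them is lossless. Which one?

Decomposition 2

Decomposition 1: common = {ACD}, closure = {ACD} → lossy.
Decomposition 2: common = {E}, closure = {ABEF} → lossless.
Decomposition 3: common = {ABF}, closure = {ABF} → lossy.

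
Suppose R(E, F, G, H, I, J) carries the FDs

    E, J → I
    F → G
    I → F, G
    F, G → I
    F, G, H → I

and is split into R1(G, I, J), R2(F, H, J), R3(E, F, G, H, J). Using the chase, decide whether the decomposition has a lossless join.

No

Chase test. Columns are E, F, G, H, I, J; row i has aⱼ where attribute j ∈ Ri, else bᵢⱼ.
Initial tableau (one row per fragment):
  row 1: b11 b12 a3 b14 a5 a6
  row 2: b21 a2 b23 a4 b25 a6
  row 3: a1 a2 a3 a4 b35 a6
Rows 2 and 3 agree on F; apply F→G and equate their G entries.
Rows 2 and 3 agree on F, G; apply F, G→I and equate their I entries.
No row becomes fully distinguished — the join is lossy.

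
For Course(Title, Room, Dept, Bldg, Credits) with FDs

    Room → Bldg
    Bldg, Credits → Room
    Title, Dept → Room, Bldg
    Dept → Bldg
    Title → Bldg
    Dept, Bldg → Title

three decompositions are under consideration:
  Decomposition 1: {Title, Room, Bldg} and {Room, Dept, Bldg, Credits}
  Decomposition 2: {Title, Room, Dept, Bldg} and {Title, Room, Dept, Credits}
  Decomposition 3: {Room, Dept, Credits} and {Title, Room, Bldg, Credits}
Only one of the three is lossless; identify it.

Decomposition 2

Decomposition 1: common = {Room, Bldg}, closure = {Room, Bldg} → lossy.
Decomposition 2: common = {Title, Room, Dept}, closure = {Title, Room, Dept, Bldg} → lossless.
Decomposition 3: common = {Room, Credits}, closure = {Room, Bldg, Credits} → lossy.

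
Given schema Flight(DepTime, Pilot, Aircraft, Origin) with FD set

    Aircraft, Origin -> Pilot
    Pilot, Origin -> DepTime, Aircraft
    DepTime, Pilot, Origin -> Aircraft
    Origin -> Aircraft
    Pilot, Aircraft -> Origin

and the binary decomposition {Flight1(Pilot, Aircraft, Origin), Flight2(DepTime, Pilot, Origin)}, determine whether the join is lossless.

Common attributes: Flight1 ∩ Flight2 = {Pilot, Origin}.
Closure of {Pilot, Origin}: Pilot, Origin → DepTime, Aircraft applies, adding DepTime, Aircraft. So (Pilot, Origin)⁺ = {DepTime, Pilot, Aircraft, Origin}.
This closure contains every attribute of Flight1, so Flight1 ∩ Flight2 → Flight1. The join is lossless.

Yes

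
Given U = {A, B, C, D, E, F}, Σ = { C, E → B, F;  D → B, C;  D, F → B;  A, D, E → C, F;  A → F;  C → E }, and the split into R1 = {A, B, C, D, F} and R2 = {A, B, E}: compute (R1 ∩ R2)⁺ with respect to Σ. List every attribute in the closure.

A, B, F

R1 ∩ R2 = {A, B}.
A → F applies, adding F
Closure: {A, B, F}.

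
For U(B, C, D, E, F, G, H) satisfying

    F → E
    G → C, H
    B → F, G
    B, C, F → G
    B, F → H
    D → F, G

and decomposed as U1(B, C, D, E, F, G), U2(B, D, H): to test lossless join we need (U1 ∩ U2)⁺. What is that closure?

U1 ∩ U2 = {B, D}.
B → F, G applies, adding F, G
B, F → H applies, adding H
F → E applies, adding E
G → C, H applies, adding C
Closure: {B, C, D, E, F, G, H}.

B, C, D, E, F, G, H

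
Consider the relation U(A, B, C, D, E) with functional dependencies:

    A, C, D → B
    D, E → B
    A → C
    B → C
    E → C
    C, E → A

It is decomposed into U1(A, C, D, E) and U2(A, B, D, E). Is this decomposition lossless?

Yes

Common attributes: U1 ∩ U2 = {A, D, E}.
Closure of {A, D, E}: D, E → B applies, adding B; A → C applies, adding C. So (A, D, E)⁺ = {A, B, C, D, E}.
This closure contains every attribute of U1, so U1 ∩ U2 → U1. The join is lossless.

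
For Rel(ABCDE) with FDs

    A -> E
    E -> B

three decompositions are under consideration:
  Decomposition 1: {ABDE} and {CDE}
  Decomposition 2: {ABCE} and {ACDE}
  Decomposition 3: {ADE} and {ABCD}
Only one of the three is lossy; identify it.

Decomposition 1: common = {DE}, closure = {BDE} → lossy.
Decomposition 2: common = {ACE}, closure = {ABCE} → lossless.
Decomposition 3: common = {AD}, closure = {ABDE} → lossless.

Decomposition 1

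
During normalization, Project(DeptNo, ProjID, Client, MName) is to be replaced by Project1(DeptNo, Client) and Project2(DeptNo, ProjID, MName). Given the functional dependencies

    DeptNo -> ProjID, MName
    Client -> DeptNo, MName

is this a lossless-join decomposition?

Common attributes: Project1 ∩ Project2 = {DeptNo}.
Closure of {DeptNo}: DeptNo → ProjID, MName applies, adding ProjID, MName. So (DeptNo)⁺ = {DeptNo, ProjID, MName}.
This closure contains every attribute of Project2, so Project1 ∩ Project2 → Project2. The join is lossless.

Yes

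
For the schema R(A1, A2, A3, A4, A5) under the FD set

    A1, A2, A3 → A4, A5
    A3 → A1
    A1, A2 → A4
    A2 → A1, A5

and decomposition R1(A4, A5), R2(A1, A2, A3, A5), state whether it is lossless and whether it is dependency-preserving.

Lossless test: (A5)⁺ = {A5}, which is a superkey of neither fragment — lossy.
Dependency preservation: the restricted closure of {A1, A2, A3} across the fragments never reaches {A4, A5}, so A1, A2, A3 → A4, A5 cannot be enforced without a join — not preserved.

lossy and not dependency-preserving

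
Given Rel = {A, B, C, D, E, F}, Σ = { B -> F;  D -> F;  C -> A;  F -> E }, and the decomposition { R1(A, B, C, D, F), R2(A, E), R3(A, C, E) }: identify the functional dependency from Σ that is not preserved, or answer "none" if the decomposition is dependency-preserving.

Check F → E: no single fragment contains all of {E, F}, and the restricted closure of {F} across the fragments never reaches {E}.
B → F is preserved.
D → F is preserved.
C → A is preserved.

F -> E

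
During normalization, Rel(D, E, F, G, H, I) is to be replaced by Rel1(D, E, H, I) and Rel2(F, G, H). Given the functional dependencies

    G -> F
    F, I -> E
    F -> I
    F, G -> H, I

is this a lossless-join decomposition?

Common attributes: Rel1 ∩ Rel2 = {H}.
No dependency enlarges {H}, so (H)⁺ = {H}.
The closure contains neither all of Rel1 = {D, E, H, I} nor all of Rel2 = {F, G, H}, so the common attributes are not a superkey of either fragment. The join is lossy.

No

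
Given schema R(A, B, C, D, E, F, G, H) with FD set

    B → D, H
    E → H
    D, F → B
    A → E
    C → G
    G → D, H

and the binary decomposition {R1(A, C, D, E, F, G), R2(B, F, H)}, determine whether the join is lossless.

Common attributes: R1 ∩ R2 = {F}.
No dependency enlarges {F}, so (F)⁺ = {F}.
The closure contains neither all of R1 = {A, C, D, E, F, G} nor all of R2 = {B, F, H}, so the common attributes are not a superkey of either fragment. The join is lossy.

No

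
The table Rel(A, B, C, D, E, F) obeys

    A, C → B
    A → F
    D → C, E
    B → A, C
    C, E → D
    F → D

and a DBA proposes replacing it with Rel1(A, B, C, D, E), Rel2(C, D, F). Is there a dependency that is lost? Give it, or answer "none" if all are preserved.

Check A → F: no single fragment contains all of {A, F}, and the restricted closure of {A} across the fragments never reaches {F}.
A, C → B is preserved.
D → C, E is preserved.
B → A, C is preserved.
C, E → D is preserved.
F → D is preserved.

A → F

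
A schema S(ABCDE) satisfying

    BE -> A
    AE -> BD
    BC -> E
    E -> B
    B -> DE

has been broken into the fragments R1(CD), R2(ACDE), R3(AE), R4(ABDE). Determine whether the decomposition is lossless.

Chase test. Columns are ABCDE; row i has aⱼ where attribute j ∈ Ri, else bᵢⱼ.
Initial tableau (one row per fragment):
  row 1: b11 b12 a3 a4 b15
  row 2: a1 b22 a3 a4 a5
  row 3: a1 b32 b33 b34 a5
  row 4: a1 a2 b43 a4 a5
Rows 2 and 3 agree on AE; apply AE→BD and equate their BD entries.
Rows 2 and 4 agree on AE; apply AE→BD and equate their BD entries.
Row 2 is now all distinguished symbols — the join is lossless.

Yes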